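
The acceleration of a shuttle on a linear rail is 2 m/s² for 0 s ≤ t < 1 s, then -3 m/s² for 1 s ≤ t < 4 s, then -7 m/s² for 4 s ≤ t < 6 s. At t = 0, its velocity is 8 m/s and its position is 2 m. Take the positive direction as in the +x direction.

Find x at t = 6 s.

15.5 m

On each constant-a segment, Δv = aΔt and Δx = v₀Δt + ½aΔt²; chain segment to segment.
0–1 s: v starts 8 m/s; Δx = 8·1 + ½·2·1² = 9 m; v ends 10 m/s.
1–4 s: v starts 10 m/s; Δx = 10·3 + ½·-3·3² = 16.5 m; v ends 1 m/s.
4–6 s: v starts 1 m/s; Δx = 1·2 + ½·-7·2² = -12 m; v ends -13 m/s.
x(6) = 2 + Σ Δx = 15.5 m.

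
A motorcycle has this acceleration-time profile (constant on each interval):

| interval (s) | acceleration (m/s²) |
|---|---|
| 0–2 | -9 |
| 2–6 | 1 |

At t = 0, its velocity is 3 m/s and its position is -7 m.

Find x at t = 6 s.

-71 m

On each constant-a segment, Δv = aΔt and Δx = v₀Δt + ½aΔt²; chain segment to segment.
0–2 s: v starts 3 m/s; Δx = 3·2 + ½·-9·2² = -12 m; v ends -15 m/s.
2–6 s: v starts -15 m/s; Δx = -15·4 + ½·1·4² = -52 m; v ends -11 m/s.
x(6) = -7 + Σ Δx = -71 m.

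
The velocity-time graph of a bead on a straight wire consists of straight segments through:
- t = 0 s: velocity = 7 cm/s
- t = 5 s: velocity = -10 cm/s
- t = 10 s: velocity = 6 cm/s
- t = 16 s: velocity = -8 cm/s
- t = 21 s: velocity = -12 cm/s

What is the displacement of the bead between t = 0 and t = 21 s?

Displacement is the signed area under the v-t curve.
0–5 s: ½(7 + -10)(5) = -7.5 cm
5–10 s: ½(-10 + 6)(5) = -10 cm
10–16 s: ½(6 + -8)(6) = -6 cm
16–21 s: ½(-8 + -12)(5) = -50 cm
Net displacement = -73.5 cm

-73.5 cm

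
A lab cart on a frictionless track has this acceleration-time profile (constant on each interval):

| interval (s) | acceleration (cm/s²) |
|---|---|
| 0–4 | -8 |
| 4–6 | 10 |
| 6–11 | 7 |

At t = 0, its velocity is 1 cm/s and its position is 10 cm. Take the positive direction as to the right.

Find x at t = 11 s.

On each constant-a segment, Δv = aΔt and Δx = v₀Δt + ½aΔt²; chain segment to segment.
0–4 s: v starts 1 cm/s; Δx = 1·4 + ½·-8·4² = -60 cm; v ends -31 cm/s.
4–6 s: v starts -31 cm/s; Δx = -31·2 + ½·10·2² = -42 cm; v ends -11 cm/s.
6–11 s: v starts -11 cm/s; Δx = -11·5 + ½·7·5² = 32.5 cm; v ends 24 cm/s.
x(11) = 10 + Σ Δx = -59.5 cm.

-59.5 cm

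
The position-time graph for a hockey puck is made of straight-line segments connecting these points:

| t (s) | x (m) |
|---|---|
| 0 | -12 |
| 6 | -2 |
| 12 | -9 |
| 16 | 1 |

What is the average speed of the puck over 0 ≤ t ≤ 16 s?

Average speed = (total path length)/(elapsed time); on a piecewise-linear x-t graph the path length is Σ|Δx|.
0–6 s: |Δx| = |-2 − -12| = 10 m
6–12 s: |Δx| = |-9 − -2| = 7 m
12–16 s: |Δx| = |1 − -9| = 10 m
Total path = 27 m; average speed = 27/16 = 1.6875 m/s.

1.6875 m/s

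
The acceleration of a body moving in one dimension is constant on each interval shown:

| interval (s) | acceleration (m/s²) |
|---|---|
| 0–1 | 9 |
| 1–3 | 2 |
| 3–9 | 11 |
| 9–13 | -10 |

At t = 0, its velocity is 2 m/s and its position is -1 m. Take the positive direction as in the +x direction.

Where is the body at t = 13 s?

563.5 m

On each constant-a segment, Δv = aΔt and Δx = v₀Δt + ½aΔt²; chain segment to segment.
0–1 s: v starts 2 m/s; Δx = 2·1 + ½·9·1² = 6.5 m; v ends 11 m/s.
1–3 s: v starts 11 m/s; Δx = 11·2 + ½·2·2² = 26 m; v ends 15 m/s.
3–9 s: v starts 15 m/s; Δx = 15·6 + ½·11·6² = 288 m; v ends 81 m/s.
9–13 s: v starts 81 m/s; Δx = 81·4 + ½·-10·4² = 244 m; v ends 41 m/s.
x(13) = -1 + Σ Δx = 563.5 m.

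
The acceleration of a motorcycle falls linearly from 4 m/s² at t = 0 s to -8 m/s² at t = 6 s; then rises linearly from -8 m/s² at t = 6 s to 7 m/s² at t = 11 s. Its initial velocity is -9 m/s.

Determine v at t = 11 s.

Δv equals the area under the a-t graph; then v = v₀ + Δv.
0–6 s: ½(4 + -8)(6) = -12 m/s
6–11 s: ½(-8 + 7)(5) = -2.5 m/s
Δv = -14.5 m/s, so v(11) = -9 + (-14.5) = -23.5 m/s.

-23.5 m/s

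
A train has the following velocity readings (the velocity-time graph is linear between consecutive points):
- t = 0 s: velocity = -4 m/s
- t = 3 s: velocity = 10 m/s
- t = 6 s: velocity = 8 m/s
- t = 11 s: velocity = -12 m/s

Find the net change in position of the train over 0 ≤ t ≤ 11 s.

Net displacement equals the area under the velocity-time graph (areas below the axis count negative).
0–3 s: ½(-4 + 10)(3) = 9 m
3–6 s: ½(10 + 8)(3) = 27 m
6–11 s: ½(8 + -12)(5) = -10 m
Net displacement = 26 m

26 m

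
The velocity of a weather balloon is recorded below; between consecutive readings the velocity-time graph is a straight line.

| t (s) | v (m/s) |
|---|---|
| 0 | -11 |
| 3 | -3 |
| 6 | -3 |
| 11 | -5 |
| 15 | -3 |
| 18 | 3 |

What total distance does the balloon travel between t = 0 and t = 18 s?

70.5 m

Total distance travelled is ∫|v| dt — sum the magnitudes of each area piece.
0–3 s: |½(-11 + -3)(3)| = 21 m
3–6 s: |-3| × 3 = 9 m
6–11 s: |½(-3 + -5)(5)| = 20 m
11–15 s: |½(-5 + -3)(4)| = 16 m
15–18 s: v = 0 at t = 16.5 s; triangle areas 2.25 + 2.25 = 4.5 m
Total distance = 70.5 m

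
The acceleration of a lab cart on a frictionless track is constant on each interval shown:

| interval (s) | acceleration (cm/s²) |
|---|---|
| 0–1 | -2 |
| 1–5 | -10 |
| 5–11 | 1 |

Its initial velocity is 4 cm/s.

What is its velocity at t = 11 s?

Δv equals the area under the a-t graph; then v = v₀ + Δv.
0–1 s: -2 × 1 = -2 cm/s
1–5 s: -10 × 4 = -40 cm/s
5–11 s: 1 × 6 = 6 cm/s
Δv = -36 cm/s, so v(11) = 4 + (-36) = -32 cm/s.

-32 cm/s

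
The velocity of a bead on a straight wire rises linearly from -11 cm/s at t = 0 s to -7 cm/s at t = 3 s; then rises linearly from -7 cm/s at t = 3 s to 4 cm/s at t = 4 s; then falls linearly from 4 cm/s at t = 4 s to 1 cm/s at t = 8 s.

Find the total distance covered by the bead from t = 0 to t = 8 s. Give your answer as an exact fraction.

879/22 cm

Distance (not displacement) is the total path length: add the absolute areas under v-t.
0–3 s: |½(-11 + -7)(3)| = 27 cm
3–4 s: v = 0 at t = 40/11 s; triangle areas 49/22 + 8/11 = 65/22 cm
4–8 s: |½(4 + 1)(4)| = 10 cm
Total distance = 879/22 cm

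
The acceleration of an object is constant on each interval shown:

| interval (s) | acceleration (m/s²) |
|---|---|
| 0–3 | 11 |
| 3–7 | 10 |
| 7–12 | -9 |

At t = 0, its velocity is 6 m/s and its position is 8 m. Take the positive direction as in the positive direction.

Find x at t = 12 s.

594 m

On each constant-a segment, Δv = aΔt and Δx = v₀Δt + ½aΔt²; chain segment to segment.
0–3 s: v starts 6 m/s; Δx = 6·3 + ½·11·3² = 67.5 m; v ends 39 m/s.
3–7 s: v starts 39 m/s; Δx = 39·4 + ½·10·4² = 236 m; v ends 79 m/s.
7–12 s: v starts 79 m/s; Δx = 79·5 + ½·-9·5² = 282.5 m; v ends 34 m/s.
x(12) = 8 + Σ Δx = 594 m.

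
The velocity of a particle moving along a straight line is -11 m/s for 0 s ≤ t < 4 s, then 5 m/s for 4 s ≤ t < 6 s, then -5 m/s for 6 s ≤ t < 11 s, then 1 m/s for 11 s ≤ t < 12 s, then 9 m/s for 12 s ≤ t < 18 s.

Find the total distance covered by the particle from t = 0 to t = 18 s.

Distance (not displacement) is the total path length: add the absolute areas under v-t.
0–4 s: |-11| × 4 = 44 m
4–6 s: |5| × 2 = 10 m
6–11 s: |-5| × 5 = 25 m
11–12 s: |1| × 1 = 1 m
12–18 s: |9| × 6 = 54 m
Total distance = 134 m

134 m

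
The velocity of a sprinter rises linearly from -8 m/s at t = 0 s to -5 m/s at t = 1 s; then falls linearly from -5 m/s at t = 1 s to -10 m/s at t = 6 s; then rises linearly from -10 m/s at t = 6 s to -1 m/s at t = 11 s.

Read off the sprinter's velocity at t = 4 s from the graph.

On 1–6 s the graph is linear from -5 to -10 m/s: v(4) = -5 + (-10 − -5)·(4 − 1)/(6 − 1) = -8 m/s.

-8 m/s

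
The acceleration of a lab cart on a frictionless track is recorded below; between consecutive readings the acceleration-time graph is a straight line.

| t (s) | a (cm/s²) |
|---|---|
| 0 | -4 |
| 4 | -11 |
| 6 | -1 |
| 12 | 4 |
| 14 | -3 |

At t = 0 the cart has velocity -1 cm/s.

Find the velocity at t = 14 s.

-33 cm/s

Δv equals the area under the a-t graph; then v = v₀ + Δv.
0–4 s: ½(-4 + -11)(4) = -30 cm/s
4–6 s: ½(-11 + -1)(2) = -12 cm/s
6–12 s: ½(-1 + 4)(6) = 9 cm/s
12–14 s: ½(4 + -3)(2) = 1 cm/s
Δv = -32 cm/s, so v(14) = -1 + (-32) = -33 cm/s.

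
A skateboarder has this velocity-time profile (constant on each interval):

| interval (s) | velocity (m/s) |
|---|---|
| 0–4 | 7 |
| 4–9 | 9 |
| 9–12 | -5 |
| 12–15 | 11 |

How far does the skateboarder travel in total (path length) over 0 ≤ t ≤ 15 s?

Total distance travelled is ∫|v| dt — sum the magnitudes of each area piece.
0–4 s: |7| × 4 = 28 m
4–9 s: |9| × 5 = 45 m
9–12 s: |-5| × 3 = 15 m
12–15 s: |11| × 3 = 33 m
Total distance = 121 m

121 m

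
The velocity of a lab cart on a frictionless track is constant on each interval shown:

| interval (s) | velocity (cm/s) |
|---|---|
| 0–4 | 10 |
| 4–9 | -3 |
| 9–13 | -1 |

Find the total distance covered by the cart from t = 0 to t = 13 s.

Total distance travelled is ∫|v| dt — sum the magnitudes of each area piece.
0–4 s: |10| × 4 = 40 cm
4–9 s: |-3| × 5 = 15 cm
9–13 s: |-1| × 4 = 4 cm
Total distance = 59 cm

59 cm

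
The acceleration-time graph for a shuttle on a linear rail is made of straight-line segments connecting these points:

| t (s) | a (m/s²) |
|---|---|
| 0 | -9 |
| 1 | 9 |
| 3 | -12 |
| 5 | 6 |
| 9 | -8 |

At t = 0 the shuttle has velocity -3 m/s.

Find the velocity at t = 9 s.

-16 m/s

Δv equals the area under the a-t graph; then v = v₀ + Δv.
0–1 s: ½(-9 + 9)(1) = 0 m/s
1–3 s: ½(9 + -12)(2) = -3 m/s
3–5 s: ½(-12 + 6)(2) = -6 m/s
5–9 s: ½(6 + -8)(4) = -4 m/s
Δv = -13 m/s, so v(9) = -3 + (-13) = -16 m/s.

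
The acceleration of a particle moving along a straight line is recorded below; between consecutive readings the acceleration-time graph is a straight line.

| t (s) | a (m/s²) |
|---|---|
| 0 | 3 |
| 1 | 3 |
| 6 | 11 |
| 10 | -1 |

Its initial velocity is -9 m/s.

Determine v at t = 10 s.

49 m/s

Δv equals the area under the a-t graph; then v = v₀ + Δv.
0–1 s: 3 × 1 = 3 m/s
1–6 s: ½(3 + 11)(5) = 35 m/s
6–10 s: ½(11 + -1)(4) = 20 m/s
Δv = 58 m/s, so v(10) = -9 + (58) = 49 m/s.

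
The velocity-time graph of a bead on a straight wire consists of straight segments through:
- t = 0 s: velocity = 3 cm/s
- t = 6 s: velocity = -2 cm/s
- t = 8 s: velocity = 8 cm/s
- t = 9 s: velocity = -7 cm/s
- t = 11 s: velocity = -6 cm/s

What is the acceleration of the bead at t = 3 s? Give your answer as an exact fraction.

Acceleration is the slope of the v-t graph on 0–6 s: (-2 − 3)/(6 − 0) = -5/6 cm/s².

-5/6 cm/s²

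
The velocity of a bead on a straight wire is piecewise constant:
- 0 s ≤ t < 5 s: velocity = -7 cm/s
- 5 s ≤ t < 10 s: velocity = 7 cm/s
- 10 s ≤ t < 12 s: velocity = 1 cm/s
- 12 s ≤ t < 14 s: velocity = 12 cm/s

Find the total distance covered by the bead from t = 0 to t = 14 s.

96 cm

Total distance travelled is ∫|v| dt — sum the magnitudes of each area piece.
0–5 s: |-7| × 5 = 35 cm
5–10 s: |7| × 5 = 35 cm
10–12 s: |1| × 2 = 2 cm
12–14 s: |12| × 2 = 24 cm
Total distance = 96 cm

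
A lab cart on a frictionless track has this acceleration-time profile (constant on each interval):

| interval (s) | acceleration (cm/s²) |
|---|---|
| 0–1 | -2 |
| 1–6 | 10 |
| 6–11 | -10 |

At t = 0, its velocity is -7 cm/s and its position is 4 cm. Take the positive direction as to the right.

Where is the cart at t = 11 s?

156 cm

On each constant-a segment, Δv = aΔt and Δx = v₀Δt + ½aΔt²; chain segment to segment.
0–1 s: v starts -7 cm/s; Δx = -7·1 + ½·-2·1² = -8 cm; v ends -9 cm/s.
1–6 s: v starts -9 cm/s; Δx = -9·5 + ½·10·5² = 80 cm; v ends 41 cm/s.
6–11 s: v starts 41 cm/s; Δx = 41·5 + ½·-10·5² = 80 cm; v ends -9 cm/s.
x(11) = 4 + Σ Δx = 156 cm.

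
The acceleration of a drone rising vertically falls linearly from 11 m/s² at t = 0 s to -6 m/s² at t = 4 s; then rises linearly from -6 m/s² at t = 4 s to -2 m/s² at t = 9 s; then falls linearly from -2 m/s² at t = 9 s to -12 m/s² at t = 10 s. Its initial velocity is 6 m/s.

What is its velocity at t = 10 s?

-11 m/s

Δv equals the area under the a-t graph; then v = v₀ + Δv.
0–4 s: ½(11 + -6)(4) = 10 m/s
4–9 s: ½(-6 + -2)(5) = -20 m/s
9–10 s: ½(-2 + -12)(1) = -7 m/s
Δv = -17 m/s, so v(10) = 6 + (-17) = -11 m/s.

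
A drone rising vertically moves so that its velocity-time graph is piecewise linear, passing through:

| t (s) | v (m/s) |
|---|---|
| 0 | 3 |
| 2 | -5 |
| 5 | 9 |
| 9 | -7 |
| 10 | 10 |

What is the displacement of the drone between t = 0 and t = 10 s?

9.5 m

Displacement is the signed area under the v-t curve.
0–2 s: ½(3 + -5)(2) = -2 m
2–5 s: ½(-5 + 9)(3) = 6 m
5–9 s: ½(9 + -7)(4) = 4 m
9–10 s: ½(-7 + 10)(1) = 1.5 m
Net displacement = 9.5 m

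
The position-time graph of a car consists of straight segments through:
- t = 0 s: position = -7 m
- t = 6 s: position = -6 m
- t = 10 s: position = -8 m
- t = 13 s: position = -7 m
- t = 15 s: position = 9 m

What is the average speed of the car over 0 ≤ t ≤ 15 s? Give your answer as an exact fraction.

Average speed = (total path length)/(elapsed time); on a piecewise-linear x-t graph the path length is Σ|Δx|.
0–6 s: |Δx| = |-6 − -7| = 1 m
6–10 s: |Δx| = |-8 − -6| = 2 m
10–13 s: |Δx| = |-7 − -8| = 1 m
13–15 s: |Δx| = |9 − -7| = 16 m
Total path = 20 m; average speed = 20/15 = 4/3 m/s.

4/3 m/s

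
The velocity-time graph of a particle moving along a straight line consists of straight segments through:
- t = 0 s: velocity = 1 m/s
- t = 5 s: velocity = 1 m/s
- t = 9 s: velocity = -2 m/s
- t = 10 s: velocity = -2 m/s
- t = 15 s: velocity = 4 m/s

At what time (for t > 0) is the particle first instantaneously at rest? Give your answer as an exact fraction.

t = 19/3 s

v changes sign on 5–9 s (from 1 to -2); the graph is linear there, so v = 0 at t = 5 + (-1)·(9 − 5)/(-2 − 1) = 19/3 s.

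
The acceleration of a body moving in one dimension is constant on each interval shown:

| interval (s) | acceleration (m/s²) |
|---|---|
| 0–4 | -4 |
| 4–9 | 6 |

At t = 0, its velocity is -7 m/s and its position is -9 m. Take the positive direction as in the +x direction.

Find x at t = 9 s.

On each constant-a segment, Δv = aΔt and Δx = v₀Δt + ½aΔt²; chain segment to segment.
0–4 s: v starts -7 m/s; Δx = -7·4 + ½·-4·4² = -60 m; v ends -23 m/s.
4–9 s: v starts -23 m/s; Δx = -23·5 + ½·6·5² = -40 m; v ends 7 m/s.
x(9) = -9 + Σ Δx = -109 m.

-109 m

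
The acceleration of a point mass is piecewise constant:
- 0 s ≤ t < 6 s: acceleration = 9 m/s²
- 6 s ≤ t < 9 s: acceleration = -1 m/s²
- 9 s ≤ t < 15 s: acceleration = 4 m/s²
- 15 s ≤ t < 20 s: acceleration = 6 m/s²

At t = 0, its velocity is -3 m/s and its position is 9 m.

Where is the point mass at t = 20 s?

1096.5 m

On each constant-a segment, Δv = aΔt and Δx = v₀Δt + ½aΔt²; chain segment to segment.
0–6 s: v starts -3 m/s; Δx = -3·6 + ½·9·6² = 144 m; v ends 51 m/s.
6–9 s: v starts 51 m/s; Δx = 51·3 + ½·-1·3² = 148.5 m; v ends 48 m/s.
9–15 s: v starts 48 m/s; Δx = 48·6 + ½·4·6² = 360 m; v ends 72 m/s.
15–20 s: v starts 72 m/s; Δx = 72·5 + ½·6·5² = 435 m; v ends 102 m/s.
x(20) = 9 + Σ Δx = 1096.5 m.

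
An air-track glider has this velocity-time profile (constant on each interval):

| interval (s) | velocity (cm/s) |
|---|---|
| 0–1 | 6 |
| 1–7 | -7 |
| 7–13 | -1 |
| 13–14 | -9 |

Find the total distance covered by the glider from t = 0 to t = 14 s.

Distance (not displacement) is the total path length: add the absolute areas under v-t.
0–1 s: |6| × 1 = 6 cm
1–7 s: |-7| × 6 = 42 cm
7–13 s: |-1| × 6 = 6 cm
13–14 s: |-9| × 1 = 9 cm
Total distance = 63 cm

63 cm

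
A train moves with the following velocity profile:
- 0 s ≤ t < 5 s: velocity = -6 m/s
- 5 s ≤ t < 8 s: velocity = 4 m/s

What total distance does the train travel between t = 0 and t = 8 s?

42 m

Distance (not displacement) is the total path length: add the absolute areas under v-t.
0–5 s: |-6| × 5 = 30 m
5–8 s: |4| × 3 = 12 m
Total distance = 42 m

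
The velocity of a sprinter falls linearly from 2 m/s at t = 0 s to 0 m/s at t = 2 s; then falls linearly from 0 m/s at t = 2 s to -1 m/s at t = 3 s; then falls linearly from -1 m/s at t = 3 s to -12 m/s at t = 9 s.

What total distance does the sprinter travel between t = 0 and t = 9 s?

41.5 m

Distance (not displacement) is the total path length: add the absolute areas under v-t.
0–2 s: |½(2 + 0)(2)| = 2 m
2–3 s: |½(0 + -1)(1)| = 0.5 m
3–9 s: |½(-1 + -12)(6)| = 39 m
Total distance = 41.5 m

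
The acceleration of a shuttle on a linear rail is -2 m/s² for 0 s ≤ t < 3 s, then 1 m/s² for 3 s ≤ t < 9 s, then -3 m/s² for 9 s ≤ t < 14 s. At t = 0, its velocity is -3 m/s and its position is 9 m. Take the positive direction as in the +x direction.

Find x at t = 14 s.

-97.5 m

On each constant-a segment, Δv = aΔt and Δx = v₀Δt + ½aΔt²; chain segment to segment.
0–3 s: v starts -3 m/s; Δx = -3·3 + ½·-2·3² = -18 m; v ends -9 m/s.
3–9 s: v starts -9 m/s; Δx = -9·6 + ½·1·6² = -36 m; v ends -3 m/s.
9–14 s: v starts -3 m/s; Δx = -3·5 + ½·-3·5² = -52.5 m; v ends -18 m/s.
x(14) = 9 + Σ Δx = -97.5 m.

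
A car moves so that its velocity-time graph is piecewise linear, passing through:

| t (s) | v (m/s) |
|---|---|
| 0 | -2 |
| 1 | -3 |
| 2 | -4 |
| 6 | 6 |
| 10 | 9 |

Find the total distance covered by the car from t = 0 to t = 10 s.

Total distance travelled is ∫|v| dt — sum the magnitudes of each area piece.
0–1 s: |½(-2 + -3)(1)| = 2.5 m
1–2 s: |½(-3 + -4)(1)| = 3.5 m
2–6 s: v = 0 at t = 3.6 s; triangle areas 3.2 + 7.2 = 10.4 m
6–10 s: |½(6 + 9)(4)| = 30 m
Total distance = 46.4 m

46.4 m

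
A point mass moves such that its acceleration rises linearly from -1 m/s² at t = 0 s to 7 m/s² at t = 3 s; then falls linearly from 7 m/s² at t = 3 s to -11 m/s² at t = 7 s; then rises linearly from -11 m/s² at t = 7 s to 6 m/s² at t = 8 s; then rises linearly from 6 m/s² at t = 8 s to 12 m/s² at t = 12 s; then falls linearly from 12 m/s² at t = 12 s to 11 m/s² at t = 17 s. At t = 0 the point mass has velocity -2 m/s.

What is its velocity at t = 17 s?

Δv equals the area under the a-t graph; then v = v₀ + Δv.
0–3 s: ½(-1 + 7)(3) = 9 m/s
3–7 s: ½(7 + -11)(4) = -8 m/s
7–8 s: ½(-11 + 6)(1) = -2.5 m/s
8–12 s: ½(6 + 12)(4) = 36 m/s
12–17 s: ½(12 + 11)(5) = 57.5 m/s
Δv = 92 m/s, so v(17) = -2 + (92) = 90 m/s.

90 m/s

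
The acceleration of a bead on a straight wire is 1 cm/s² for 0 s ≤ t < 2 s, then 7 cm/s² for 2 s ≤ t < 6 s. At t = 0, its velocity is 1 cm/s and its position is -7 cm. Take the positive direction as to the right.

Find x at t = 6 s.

On each constant-a segment, Δv = aΔt and Δx = v₀Δt + ½aΔt²; chain segment to segment.
0–2 s: v starts 1 cm/s; Δx = 1·2 + ½·1·2² = 4 cm; v ends 3 cm/s.
2–6 s: v starts 3 cm/s; Δx = 3·4 + ½·7·4² = 68 cm; v ends 31 cm/s.
x(6) = -7 + Σ Δx = 65 cm.

65 cm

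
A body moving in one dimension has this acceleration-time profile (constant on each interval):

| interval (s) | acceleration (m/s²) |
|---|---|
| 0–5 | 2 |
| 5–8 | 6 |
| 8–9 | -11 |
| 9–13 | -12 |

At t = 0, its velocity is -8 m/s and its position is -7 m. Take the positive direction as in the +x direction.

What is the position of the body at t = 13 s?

-34.5 m

On each constant-a segment, Δv = aΔt and Δx = v₀Δt + ½aΔt²; chain segment to segment.
0–5 s: v starts -8 m/s; Δx = -8·5 + ½·2·5² = -15 m; v ends 2 m/s.
5–8 s: v starts 2 m/s; Δx = 2·3 + ½·6·3² = 33 m; v ends 20 m/s.
8–9 s: v starts 20 m/s; Δx = 20·1 + ½·-11·1² = 14.5 m; v ends 9 m/s.
9–13 s: v starts 9 m/s; Δx = 9·4 + ½·-12·4² = -60 m; v ends -39 m/s.
x(13) = -7 + Σ Δx = -34.5 m.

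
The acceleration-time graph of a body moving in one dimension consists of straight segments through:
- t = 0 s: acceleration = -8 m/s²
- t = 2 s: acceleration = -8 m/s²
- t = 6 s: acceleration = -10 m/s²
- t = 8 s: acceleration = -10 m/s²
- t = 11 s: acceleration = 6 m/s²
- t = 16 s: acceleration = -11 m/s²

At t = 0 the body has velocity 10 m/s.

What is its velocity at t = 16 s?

-80.5 m/s

Δv equals the area under the a-t graph; then v = v₀ + Δv.
0–2 s: -8 × 2 = -16 m/s
2–6 s: ½(-8 + -10)(4) = -36 m/s
6–8 s: -10 × 2 = -20 m/s
8–11 s: ½(-10 + 6)(3) = -6 m/s
11–16 s: ½(6 + -11)(5) = -12.5 m/s
Δv = -90.5 m/s, so v(16) = 10 + (-90.5) = -80.5 m/s.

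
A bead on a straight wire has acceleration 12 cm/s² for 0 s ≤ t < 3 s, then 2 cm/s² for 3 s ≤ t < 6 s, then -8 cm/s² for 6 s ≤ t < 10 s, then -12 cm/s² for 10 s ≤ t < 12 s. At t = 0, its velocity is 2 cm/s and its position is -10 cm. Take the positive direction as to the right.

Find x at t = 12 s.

On each constant-a segment, Δv = aΔt and Δx = v₀Δt + ½aΔt²; chain segment to segment.
0–3 s: v starts 2 cm/s; Δx = 2·3 + ½·12·3² = 60 cm; v ends 38 cm/s.
3–6 s: v starts 38 cm/s; Δx = 38·3 + ½·2·3² = 123 cm; v ends 44 cm/s.
6–10 s: v starts 44 cm/s; Δx = 44·4 + ½·-8·4² = 112 cm; v ends 12 cm/s.
10–12 s: v starts 12 cm/s; Δx = 12·2 + ½·-12·2² = 0 cm; v ends -12 cm/s.
x(12) = -10 + Σ Δx = 285 cm.

285 cm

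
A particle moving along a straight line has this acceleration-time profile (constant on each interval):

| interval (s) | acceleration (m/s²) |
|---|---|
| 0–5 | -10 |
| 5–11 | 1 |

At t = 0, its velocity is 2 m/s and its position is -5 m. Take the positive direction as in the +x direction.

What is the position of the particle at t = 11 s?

On each constant-a segment, Δv = aΔt and Δx = v₀Δt + ½aΔt²; chain segment to segment.
0–5 s: v starts 2 m/s; Δx = 2·5 + ½·-10·5² = -115 m; v ends -48 m/s.
5–11 s: v starts -48 m/s; Δx = -48·6 + ½·1·6² = -270 m; v ends -42 m/s.
x(11) = -5 + Σ Δx = -390 m.

-390 m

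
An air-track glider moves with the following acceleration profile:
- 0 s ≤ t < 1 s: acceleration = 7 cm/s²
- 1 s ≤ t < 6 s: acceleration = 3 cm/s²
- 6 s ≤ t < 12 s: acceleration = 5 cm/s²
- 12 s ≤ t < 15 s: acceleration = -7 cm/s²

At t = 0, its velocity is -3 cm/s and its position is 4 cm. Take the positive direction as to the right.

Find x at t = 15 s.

381.5 cm

On each constant-a segment, Δv = aΔt and Δx = v₀Δt + ½aΔt²; chain segment to segment.
0–1 s: v starts -3 cm/s; Δx = -3·1 + ½·7·1² = 0.5 cm; v ends 4 cm/s.
1–6 s: v starts 4 cm/s; Δx = 4·5 + ½·3·5² = 57.5 cm; v ends 19 cm/s.
6–12 s: v starts 19 cm/s; Δx = 19·6 + ½·5·6² = 204 cm; v ends 49 cm/s.
12–15 s: v starts 49 cm/s; Δx = 49·3 + ½·-7·3² = 115.5 cm; v ends 28 cm/s.
x(15) = 4 + Σ Δx = 381.5 cm.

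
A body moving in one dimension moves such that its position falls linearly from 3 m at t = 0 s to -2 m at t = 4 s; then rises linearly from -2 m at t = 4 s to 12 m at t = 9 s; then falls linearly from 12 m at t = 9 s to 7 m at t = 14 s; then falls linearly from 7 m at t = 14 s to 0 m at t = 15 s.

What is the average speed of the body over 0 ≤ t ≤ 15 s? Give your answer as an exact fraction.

Average speed = (total path length)/(elapsed time); on a piecewise-linear x-t graph the path length is Σ|Δx|.
0–4 s: |Δx| = |-2 − 3| = 5 m
4–9 s: |Δx| = |12 − -2| = 14 m
9–14 s: |Δx| = |7 − 12| = 5 m
14–15 s: |Δx| = |0 − 7| = 7 m
Total path = 31 m; average speed = 31/15 = 31/15 m/s.

31/15 m/s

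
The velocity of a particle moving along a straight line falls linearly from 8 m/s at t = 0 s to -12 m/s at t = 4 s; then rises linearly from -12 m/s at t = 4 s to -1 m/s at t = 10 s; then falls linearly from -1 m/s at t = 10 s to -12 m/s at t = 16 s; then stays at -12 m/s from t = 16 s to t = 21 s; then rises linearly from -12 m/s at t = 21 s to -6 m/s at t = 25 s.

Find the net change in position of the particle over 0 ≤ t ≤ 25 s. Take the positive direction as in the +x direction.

-182 m

Net displacement equals the area under the velocity-time graph (areas below the axis count negative).
0–4 s: ½(8 + -12)(4) = -8 m
4–10 s: ½(-12 + -1)(6) = -39 m
10–16 s: ½(-1 + -12)(6) = -39 m
16–21 s: -12 × 5 = -60 m
21–25 s: ½(-12 + -6)(4) = -36 m
Net displacement = -182 m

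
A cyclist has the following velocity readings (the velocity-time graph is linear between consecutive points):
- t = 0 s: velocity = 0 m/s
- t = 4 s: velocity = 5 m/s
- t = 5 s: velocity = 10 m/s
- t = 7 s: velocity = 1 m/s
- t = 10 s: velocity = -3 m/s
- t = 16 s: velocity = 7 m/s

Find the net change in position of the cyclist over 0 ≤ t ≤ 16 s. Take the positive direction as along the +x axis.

Displacement is the signed area under the v-t curve.
0–4 s: ½(0 + 5)(4) = 10 m
4–5 s: ½(5 + 10)(1) = 7.5 m
5–7 s: ½(10 + 1)(2) = 11 m
7–10 s: ½(1 + -3)(3) = -3 m
10–16 s: ½(-3 + 7)(6) = 12 m
Net displacement = 37.5 m

37.5 m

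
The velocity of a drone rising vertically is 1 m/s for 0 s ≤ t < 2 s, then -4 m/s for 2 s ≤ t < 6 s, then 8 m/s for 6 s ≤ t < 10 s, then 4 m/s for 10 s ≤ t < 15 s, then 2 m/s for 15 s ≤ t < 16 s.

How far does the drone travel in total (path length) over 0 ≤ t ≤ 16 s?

72 m

Distance (not displacement) is the total path length: add the absolute areas under v-t.
0–2 s: |1| × 2 = 2 m
2–6 s: |-4| × 4 = 16 m
6–10 s: |8| × 4 = 32 m
10–15 s: |4| × 5 = 20 m
15–16 s: |2| × 1 = 2 m
Total distance = 72 m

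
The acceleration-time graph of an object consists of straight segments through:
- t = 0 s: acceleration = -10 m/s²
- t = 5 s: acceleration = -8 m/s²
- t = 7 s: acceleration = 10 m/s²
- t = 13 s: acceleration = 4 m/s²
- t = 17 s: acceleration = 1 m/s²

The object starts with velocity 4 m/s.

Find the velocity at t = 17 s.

Δv equals the area under the a-t graph; then v = v₀ + Δv.
0–5 s: ½(-10 + -8)(5) = -45 m/s
5–7 s: ½(-8 + 10)(2) = 2 m/s
7–13 s: ½(10 + 4)(6) = 42 m/s
13–17 s: ½(4 + 1)(4) = 10 m/s
Δv = 9 m/s, so v(17) = 4 + (9) = 13 m/s.

13 m/s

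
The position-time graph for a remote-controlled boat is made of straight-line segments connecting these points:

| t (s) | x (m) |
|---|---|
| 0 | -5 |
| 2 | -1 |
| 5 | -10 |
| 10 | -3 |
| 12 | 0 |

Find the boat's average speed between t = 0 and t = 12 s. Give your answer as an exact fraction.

Average speed = (total path length)/(elapsed time); on a piecewise-linear x-t graph the path length is Σ|Δx|.
0–2 s: |Δx| = |-1 − -5| = 4 m
2–5 s: |Δx| = |-10 − -1| = 9 m
5–10 s: |Δx| = |-3 − -10| = 7 m
10–12 s: |Δx| = |0 − -3| = 3 m
Total path = 23 m; average speed = 23/12 = 23/12 m/s.

23/12 m/s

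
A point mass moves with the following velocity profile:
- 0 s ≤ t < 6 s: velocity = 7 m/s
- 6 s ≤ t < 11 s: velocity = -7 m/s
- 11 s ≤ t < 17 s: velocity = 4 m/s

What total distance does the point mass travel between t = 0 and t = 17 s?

101 m

Total distance travelled is ∫|v| dt — sum the magnitudes of each area piece.
0–6 s: |7| × 6 = 42 m
6–11 s: |-7| × 5 = 35 m
11–17 s: |4| × 6 = 24 m
Total distance = 101 m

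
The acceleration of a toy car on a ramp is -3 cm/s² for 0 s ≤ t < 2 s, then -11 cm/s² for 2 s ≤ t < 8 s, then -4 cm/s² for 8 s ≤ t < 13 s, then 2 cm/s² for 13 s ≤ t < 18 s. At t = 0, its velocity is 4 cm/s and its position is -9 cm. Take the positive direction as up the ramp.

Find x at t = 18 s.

-1022 cm

On each constant-a segment, Δv = aΔt and Δx = v₀Δt + ½aΔt²; chain segment to segment.
0–2 s: v starts 4 cm/s; Δx = 4·2 + ½·-3·2² = 2 cm; v ends -2 cm/s.
2–8 s: v starts -2 cm/s; Δx = -2·6 + ½·-11·6² = -210 cm; v ends -68 cm/s.
8–13 s: v starts -68 cm/s; Δx = -68·5 + ½·-4·5² = -390 cm; v ends -88 cm/s.
13–18 s: v starts -88 cm/s; Δx = -88·5 + ½·2·5² = -415 cm; v ends -78 cm/s.
x(18) = -9 + Σ Δx = -1022 cm.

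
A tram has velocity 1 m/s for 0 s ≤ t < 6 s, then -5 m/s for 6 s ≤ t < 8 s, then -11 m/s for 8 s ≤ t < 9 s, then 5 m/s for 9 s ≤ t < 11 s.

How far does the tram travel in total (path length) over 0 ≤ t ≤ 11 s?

37 m

Total distance travelled is ∫|v| dt — sum the magnitudes of each area piece.
0–6 s: |1| × 6 = 6 m
6–8 s: |-5| × 2 = 10 m
8–9 s: |-11| × 1 = 11 m
9–11 s: |5| × 2 = 10 m
Total distance = 37 m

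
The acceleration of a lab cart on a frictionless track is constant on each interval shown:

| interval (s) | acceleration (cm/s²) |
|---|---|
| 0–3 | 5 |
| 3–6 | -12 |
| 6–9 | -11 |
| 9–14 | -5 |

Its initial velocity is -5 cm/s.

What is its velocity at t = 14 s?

-84 cm/s

Δv equals the area under the a-t graph; then v = v₀ + Δv.
0–3 s: 5 × 3 = 15 cm/s
3–6 s: -12 × 3 = -36 cm/s
6–9 s: -11 × 3 = -33 cm/s
9–14 s: -5 × 5 = -25 cm/s
Δv = -79 cm/s, so v(14) = -5 + (-79) = -84 cm/s.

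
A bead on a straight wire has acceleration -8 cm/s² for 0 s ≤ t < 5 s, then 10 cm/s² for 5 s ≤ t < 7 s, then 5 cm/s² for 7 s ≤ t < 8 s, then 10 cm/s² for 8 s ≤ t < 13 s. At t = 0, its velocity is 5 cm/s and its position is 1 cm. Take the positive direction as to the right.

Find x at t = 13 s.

-61.5 cm

On each constant-a segment, Δv = aΔt and Δx = v₀Δt + ½aΔt²; chain segment to segment.
0–5 s: v starts 5 cm/s; Δx = 5·5 + ½·-8·5² = -75 cm; v ends -35 cm/s.
5–7 s: v starts -35 cm/s; Δx = -35·2 + ½·10·2² = -50 cm; v ends -15 cm/s.
7–8 s: v starts -15 cm/s; Δx = -15·1 + ½·5·1² = -12.5 cm; v ends -10 cm/s.
8–13 s: v starts -10 cm/s; Δx = -10·5 + ½·10·5² = 75 cm; v ends 40 cm/s.
x(13) = 1 + Σ Δx = -61.5 cm.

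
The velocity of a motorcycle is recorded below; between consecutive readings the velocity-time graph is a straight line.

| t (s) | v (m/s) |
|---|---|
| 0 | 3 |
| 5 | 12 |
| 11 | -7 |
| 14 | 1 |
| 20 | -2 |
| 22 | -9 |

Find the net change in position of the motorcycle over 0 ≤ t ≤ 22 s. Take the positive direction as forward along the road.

29.5 m

Net displacement equals the area under the velocity-time graph (areas below the axis count negative).
0–5 s: ½(3 + 12)(5) = 37.5 m
5–11 s: ½(12 + -7)(6) = 15 m
11–14 s: ½(-7 + 1)(3) = -9 m
14–20 s: ½(1 + -2)(6) = -3 m
20–22 s: ½(-2 + -9)(2) = -11 m
Net displacement = 29.5 m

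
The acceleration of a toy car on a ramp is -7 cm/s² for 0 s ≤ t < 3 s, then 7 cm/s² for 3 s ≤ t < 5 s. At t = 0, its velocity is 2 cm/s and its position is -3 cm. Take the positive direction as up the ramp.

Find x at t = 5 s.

On each constant-a segment, Δv = aΔt and Δx = v₀Δt + ½aΔt²; chain segment to segment.
0–3 s: v starts 2 cm/s; Δx = 2·3 + ½·-7·3² = -25.5 cm; v ends -19 cm/s.
3–5 s: v starts -19 cm/s; Δx = -19·2 + ½·7·2² = -24 cm; v ends -5 cm/s.
x(5) = -3 + Σ Δx = -52.5 cm.

-52.5 cm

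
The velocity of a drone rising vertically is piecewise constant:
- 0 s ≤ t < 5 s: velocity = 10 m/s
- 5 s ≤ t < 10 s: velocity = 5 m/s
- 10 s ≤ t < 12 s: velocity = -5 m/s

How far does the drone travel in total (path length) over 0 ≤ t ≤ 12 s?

85 m

Distance (not displacement) is the total path length: add the absolute areas under v-t.
0–5 s: |10| × 5 = 50 m
5–10 s: |5| × 5 = 25 m
10–12 s: |-5| × 2 = 10 m
Total distance = 85 m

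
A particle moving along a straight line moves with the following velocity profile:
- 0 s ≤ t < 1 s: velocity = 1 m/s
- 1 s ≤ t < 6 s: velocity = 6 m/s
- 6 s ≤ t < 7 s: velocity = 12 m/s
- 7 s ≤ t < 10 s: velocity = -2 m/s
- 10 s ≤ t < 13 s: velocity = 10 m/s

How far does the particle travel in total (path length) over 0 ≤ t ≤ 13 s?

Total distance travelled is ∫|v| dt — sum the magnitudes of each area piece.
0–1 s: |1| × 1 = 1 m
1–6 s: |6| × 5 = 30 m
6–7 s: |12| × 1 = 12 m
7–10 s: |-2| × 3 = 6 m
10–13 s: |10| × 3 = 30 m
Total distance = 79 m

79 m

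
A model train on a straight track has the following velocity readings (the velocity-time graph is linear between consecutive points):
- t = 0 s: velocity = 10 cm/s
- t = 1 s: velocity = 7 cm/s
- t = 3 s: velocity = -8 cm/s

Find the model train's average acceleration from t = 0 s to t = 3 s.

-6 cm/s²

Average acceleration = Δv/Δt = (-8 − 10)/(3 − 0) = -6 cm/s².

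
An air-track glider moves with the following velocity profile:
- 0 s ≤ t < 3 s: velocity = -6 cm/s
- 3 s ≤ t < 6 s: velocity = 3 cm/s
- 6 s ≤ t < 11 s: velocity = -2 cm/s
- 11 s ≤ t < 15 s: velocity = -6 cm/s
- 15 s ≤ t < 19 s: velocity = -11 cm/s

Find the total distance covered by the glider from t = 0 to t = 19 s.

Total distance travelled is ∫|v| dt — sum the magnitudes of each area piece.
0–3 s: |-6| × 3 = 18 cm
3–6 s: |3| × 3 = 9 cm
6–11 s: |-2| × 5 = 10 cm
11–15 s: |-6| × 4 = 24 cm
15–19 s: |-11| × 4 = 44 cm
Total distance = 105 cm

105 cm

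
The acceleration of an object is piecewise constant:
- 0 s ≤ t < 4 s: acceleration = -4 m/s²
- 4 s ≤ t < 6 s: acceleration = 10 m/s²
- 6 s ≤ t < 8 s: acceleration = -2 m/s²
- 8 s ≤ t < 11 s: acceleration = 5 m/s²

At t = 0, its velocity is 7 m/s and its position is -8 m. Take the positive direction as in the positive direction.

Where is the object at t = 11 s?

On each constant-a segment, Δv = aΔt and Δx = v₀Δt + ½aΔt²; chain segment to segment.
0–4 s: v starts 7 m/s; Δx = 7·4 + ½·-4·4² = -4 m; v ends -9 m/s.
4–6 s: v starts -9 m/s; Δx = -9·2 + ½·10·2² = 2 m; v ends 11 m/s.
6–8 s: v starts 11 m/s; Δx = 11·2 + ½·-2·2² = 18 m; v ends 7 m/s.
8–11 s: v starts 7 m/s; Δx = 7·3 + ½·5·3² = 43.5 m; v ends 22 m/s.
x(11) = -8 + Σ Δx = 51.5 m.

51.5 m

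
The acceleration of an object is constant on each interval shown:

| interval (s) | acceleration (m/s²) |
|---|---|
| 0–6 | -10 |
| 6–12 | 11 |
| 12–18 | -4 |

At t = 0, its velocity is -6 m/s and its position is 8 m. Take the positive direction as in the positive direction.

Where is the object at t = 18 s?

On each constant-a segment, Δv = aΔt and Δx = v₀Δt + ½aΔt²; chain segment to segment.
0–6 s: v starts -6 m/s; Δx = -6·6 + ½·-10·6² = -216 m; v ends -66 m/s.
6–12 s: v starts -66 m/s; Δx = -66·6 + ½·11·6² = -198 m; v ends 0 m/s.
12–18 s: v starts 0 m/s; Δx = 0·6 + ½·-4·6² = -72 m; v ends -24 m/s.
x(18) = 8 + Σ Δx = -478 m.

-478 m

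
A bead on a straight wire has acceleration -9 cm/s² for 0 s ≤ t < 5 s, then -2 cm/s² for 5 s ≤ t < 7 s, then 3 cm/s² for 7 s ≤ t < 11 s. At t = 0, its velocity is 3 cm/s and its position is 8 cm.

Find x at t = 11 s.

-337.5 cm

On each constant-a segment, Δv = aΔt and Δx = v₀Δt + ½aΔt²; chain segment to segment.
0–5 s: v starts 3 cm/s; Δx = 3·5 + ½·-9·5² = -97.5 cm; v ends -42 cm/s.
5–7 s: v starts -42 cm/s; Δx = -42·2 + ½·-2·2² = -88 cm; v ends -46 cm/s.
7–11 s: v starts -46 cm/s; Δx = -46·4 + ½·3·4² = -160 cm; v ends -34 cm/s.
x(11) = 8 + Σ Δx = -337.5 cm.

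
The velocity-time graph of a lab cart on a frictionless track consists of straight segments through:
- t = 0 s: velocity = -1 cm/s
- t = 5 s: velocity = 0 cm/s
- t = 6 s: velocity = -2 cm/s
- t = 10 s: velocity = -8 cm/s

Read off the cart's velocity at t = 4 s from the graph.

-0.2 cm/s

On 0–5 s the graph is linear from -1 to 0 cm/s: v(4) = -1 + (0 − -1)·(4 − 0)/(5 − 0) = -0.2 cm/s.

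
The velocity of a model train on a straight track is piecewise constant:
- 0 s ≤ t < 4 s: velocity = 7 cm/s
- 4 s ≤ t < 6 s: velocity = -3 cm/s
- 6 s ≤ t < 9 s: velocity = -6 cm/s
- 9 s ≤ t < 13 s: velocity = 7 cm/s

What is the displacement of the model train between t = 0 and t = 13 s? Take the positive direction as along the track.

Displacement is the signed area under the v-t curve.
0–4 s: 7 × 4 = 28 cm
4–6 s: -3 × 2 = -6 cm
6–9 s: -6 × 3 = -18 cm
9–13 s: 7 × 4 = 28 cm
Net displacement = 32 cm

32 cm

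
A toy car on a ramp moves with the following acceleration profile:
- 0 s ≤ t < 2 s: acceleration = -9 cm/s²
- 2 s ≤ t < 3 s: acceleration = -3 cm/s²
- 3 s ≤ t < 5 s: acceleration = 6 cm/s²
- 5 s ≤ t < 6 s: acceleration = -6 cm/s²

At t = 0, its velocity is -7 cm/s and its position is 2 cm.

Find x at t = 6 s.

-119.5 cm

On each constant-a segment, Δv = aΔt and Δx = v₀Δt + ½aΔt²; chain segment to segment.
0–2 s: v starts -7 cm/s; Δx = -7·2 + ½·-9·2² = -32 cm; v ends -25 cm/s.
2–3 s: v starts -25 cm/s; Δx = -25·1 + ½·-3·1² = -26.5 cm; v ends -28 cm/s.
3–5 s: v starts -28 cm/s; Δx = -28·2 + ½·6·2² = -44 cm; v ends -16 cm/s.
5–6 s: v starts -16 cm/s; Δx = -16·1 + ½·-6·1² = -19 cm; v ends -22 cm/s.
x(6) = 2 + Σ Δx = -119.5 cm.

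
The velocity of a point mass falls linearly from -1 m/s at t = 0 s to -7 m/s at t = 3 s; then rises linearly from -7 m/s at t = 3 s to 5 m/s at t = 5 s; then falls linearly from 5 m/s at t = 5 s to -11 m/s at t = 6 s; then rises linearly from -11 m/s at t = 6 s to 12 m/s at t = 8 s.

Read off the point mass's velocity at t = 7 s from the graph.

0.5 m/s

On 6–8 s the graph is linear from -11 to 12 m/s: v(7) = -11 + (12 − -11)·(7 − 6)/(8 − 6) = 0.5 m/s.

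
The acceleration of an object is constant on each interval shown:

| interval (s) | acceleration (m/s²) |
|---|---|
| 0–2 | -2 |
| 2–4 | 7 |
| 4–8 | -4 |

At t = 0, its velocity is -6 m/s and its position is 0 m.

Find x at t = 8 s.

On each constant-a segment, Δv = aΔt and Δx = v₀Δt + ½aΔt²; chain segment to segment.
0–2 s: v starts -6 m/s; Δx = -6·2 + ½·-2·2² = -16 m; v ends -10 m/s.
2–4 s: v starts -10 m/s; Δx = -10·2 + ½·7·2² = -6 m; v ends 4 m/s.
4–8 s: v starts 4 m/s; Δx = 4·4 + ½·-4·4² = -16 m; v ends -12 m/s.
x(8) = 0 + Σ Δx = -38 m.

-38 m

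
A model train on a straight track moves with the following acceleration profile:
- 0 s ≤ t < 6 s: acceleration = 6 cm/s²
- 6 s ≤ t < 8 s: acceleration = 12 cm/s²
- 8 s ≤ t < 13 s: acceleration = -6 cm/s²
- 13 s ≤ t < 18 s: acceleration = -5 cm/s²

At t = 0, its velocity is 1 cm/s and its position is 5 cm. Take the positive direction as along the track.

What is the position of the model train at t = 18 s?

539.5 cm

On each constant-a segment, Δv = aΔt and Δx = v₀Δt + ½aΔt²; chain segment to segment.
0–6 s: v starts 1 cm/s; Δx = 1·6 + ½·6·6² = 114 cm; v ends 37 cm/s.
6–8 s: v starts 37 cm/s; Δx = 37·2 + ½·12·2² = 98 cm; v ends 61 cm/s.
8–13 s: v starts 61 cm/s; Δx = 61·5 + ½·-6·5² = 230 cm; v ends 31 cm/s.
13–18 s: v starts 31 cm/s; Δx = 31·5 + ½·-5·5² = 92.5 cm; v ends 6 cm/s.
x(18) = 5 + Σ Δx = 539.5 cm.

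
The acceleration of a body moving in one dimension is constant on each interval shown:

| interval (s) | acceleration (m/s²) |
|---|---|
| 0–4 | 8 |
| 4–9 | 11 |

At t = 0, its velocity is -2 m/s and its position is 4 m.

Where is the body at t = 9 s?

347.5 m

On each constant-a segment, Δv = aΔt and Δx = v₀Δt + ½aΔt²; chain segment to segment.
0–4 s: v starts -2 m/s; Δx = -2·4 + ½·8·4² = 56 m; v ends 30 m/s.
4–9 s: v starts 30 m/s; Δx = 30·5 + ½·11·5² = 287.5 m; v ends 85 m/s.
x(9) = 4 + Σ Δx = 347.5 m.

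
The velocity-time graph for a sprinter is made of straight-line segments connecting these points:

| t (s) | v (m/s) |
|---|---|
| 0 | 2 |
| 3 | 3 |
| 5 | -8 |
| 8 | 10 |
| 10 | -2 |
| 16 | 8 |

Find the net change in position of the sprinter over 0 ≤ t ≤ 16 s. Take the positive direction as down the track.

31.5 m

Displacement is the signed area under the v-t curve.
0–3 s: ½(2 + 3)(3) = 7.5 m
3–5 s: ½(3 + -8)(2) = -5 m
5–8 s: ½(-8 + 10)(3) = 3 m
8–10 s: ½(10 + -2)(2) = 8 m
10–16 s: ½(-2 + 8)(6) = 18 m
Net displacement = 31.5 m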